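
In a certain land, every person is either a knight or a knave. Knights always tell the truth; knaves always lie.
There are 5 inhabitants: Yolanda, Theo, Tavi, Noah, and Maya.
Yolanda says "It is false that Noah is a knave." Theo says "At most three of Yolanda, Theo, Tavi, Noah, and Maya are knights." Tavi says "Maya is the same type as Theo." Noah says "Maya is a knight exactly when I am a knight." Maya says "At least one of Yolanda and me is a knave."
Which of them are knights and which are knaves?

Yolanda is a knave, Theo is a knight, Tavi is a knight, Noah is a knave, and Maya is a knight.

Since Yolanda is a knave, "it is false that Noah is a knave" needs to be False, which holds.
Theo is a knight, so "at most three of Yolanda, Theo, Tavi, Noah, and Maya are knights" must be True — and it is.
Since Tavi is a knight, "Maya is the same type as Theo" needs to be True, which holds.
Noah is a knave; "Maya is a knight exactly when I am a knight" is False, as required.
Maya is a knight, so "at least one of Yolanda and me is a knave" must be True — and it is.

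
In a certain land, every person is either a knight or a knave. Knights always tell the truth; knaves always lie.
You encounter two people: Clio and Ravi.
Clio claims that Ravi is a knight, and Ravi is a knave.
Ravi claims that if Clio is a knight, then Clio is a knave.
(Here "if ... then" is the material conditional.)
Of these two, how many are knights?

1

The unique consistent assignment is Clio=knave, Ravi=knight.
That has 1 knight.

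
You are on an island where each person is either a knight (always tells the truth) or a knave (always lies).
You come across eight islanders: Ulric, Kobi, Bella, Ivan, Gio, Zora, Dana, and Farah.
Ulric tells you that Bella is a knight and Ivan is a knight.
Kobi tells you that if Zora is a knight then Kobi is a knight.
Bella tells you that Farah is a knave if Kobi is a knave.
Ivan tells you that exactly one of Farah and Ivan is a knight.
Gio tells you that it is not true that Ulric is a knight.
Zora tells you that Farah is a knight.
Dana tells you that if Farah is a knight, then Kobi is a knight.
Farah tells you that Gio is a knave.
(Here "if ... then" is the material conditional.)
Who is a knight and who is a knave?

Ulric is a knave, Kobi is a knight, Bella is a knight, Ivan is a knave, Gio is a knight, Zora is a knave, Dana is a knight, and Farah is a knave.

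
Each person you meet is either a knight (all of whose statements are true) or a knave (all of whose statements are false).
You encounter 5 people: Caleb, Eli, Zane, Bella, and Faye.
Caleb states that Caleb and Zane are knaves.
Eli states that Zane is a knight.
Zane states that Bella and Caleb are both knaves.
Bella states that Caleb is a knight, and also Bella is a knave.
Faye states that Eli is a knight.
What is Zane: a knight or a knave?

Zane is a knight.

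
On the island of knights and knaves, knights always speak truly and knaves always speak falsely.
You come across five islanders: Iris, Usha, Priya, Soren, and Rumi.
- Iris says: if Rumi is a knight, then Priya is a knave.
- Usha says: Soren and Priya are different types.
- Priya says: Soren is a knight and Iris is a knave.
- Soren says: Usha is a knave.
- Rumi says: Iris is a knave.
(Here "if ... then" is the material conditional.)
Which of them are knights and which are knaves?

Knights: Priya, Soren, and Rumi. Knaves: Iris and Usha.

Suppose Iris is a knight. Then Iris's statement "if Rumi is a knight, then Priya is a knave" would have to be true. Checking the 16 ways to assign the others, none is consistent with every speaker.
(For instance, with Usha=knave, Priya=knight, Soren=knight, Rumi=knight, Iris's claim "if Rumi is a knight, then Priya is a knave" comes out false where it would need to be true.)
So Iris must be a knave, making "if Rumi is a knight, then Priya is a knave" false. Taking Iris=knave, Usha=knave, Priya=knight, Soren=knight, Rumi=knight, each remaining statement checks out:
  Usha (knave): "Soren and Priya are different types" — false. ✓
  Priya (knight): "Soren is a knight and Iris is a knave" — true. ✓
  Soren (knight): "Usha is a knave" — true. ✓
  Rumi (knight): "Iris is a knave" — true. ✓
This is the unique consistent assignment.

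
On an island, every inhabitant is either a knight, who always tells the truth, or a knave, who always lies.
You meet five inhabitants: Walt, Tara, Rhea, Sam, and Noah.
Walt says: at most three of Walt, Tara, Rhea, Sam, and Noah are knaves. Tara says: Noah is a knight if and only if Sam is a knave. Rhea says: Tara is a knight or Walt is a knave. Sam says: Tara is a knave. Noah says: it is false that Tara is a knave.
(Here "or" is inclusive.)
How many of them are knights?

4

The unique consistent assignment is Walt=knight, Tara=knight, Rhea=knight, Sam=knave, Noah=knight.
That has 4 knights.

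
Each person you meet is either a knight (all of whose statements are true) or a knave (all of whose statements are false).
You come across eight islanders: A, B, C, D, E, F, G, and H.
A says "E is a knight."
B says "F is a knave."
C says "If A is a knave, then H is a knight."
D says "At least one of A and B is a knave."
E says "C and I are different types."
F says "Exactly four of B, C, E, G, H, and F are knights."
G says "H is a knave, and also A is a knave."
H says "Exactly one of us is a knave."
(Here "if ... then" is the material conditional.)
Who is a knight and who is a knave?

Since A is a knave, "E is a knight" needs to be false, which holds.
B (knight): "F is a knave" — True. ✓
C is a knave; "if A is a knave, then H is a knight" is false, as required.
D is a knight; "at least one of A and B is a knave" is True, as required.
E is a knave, so "C and I are different types" must be false — and it is.
As a knave, F's statement "exactly four of B, C, E, G, H, and F are knights" should be false; it is.
Since G is a knight, "H is a knave, and also A is a knave" needs to be True, which holds.
H is a knave, and the claim "exactly one of us is a knave" is indeed false.

A is a knave, B is a knight, C is a knave, D is a knight, E is a knave, F is a knave, G is a knight, and H is a knave.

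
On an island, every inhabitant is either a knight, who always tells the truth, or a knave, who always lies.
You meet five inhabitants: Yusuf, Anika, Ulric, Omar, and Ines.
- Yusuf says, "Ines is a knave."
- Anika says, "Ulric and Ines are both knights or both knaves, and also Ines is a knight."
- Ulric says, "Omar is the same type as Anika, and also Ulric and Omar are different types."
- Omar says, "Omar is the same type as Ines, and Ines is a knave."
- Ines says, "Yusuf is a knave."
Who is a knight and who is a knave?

Suppose Yusuf is a knight. Then Yusuf's statement "Ines is a knave" would have to be true. Checking the 16 ways to assign the others, none is consistent with every speaker.
(For instance, with Anika=knave, Ulric=knave, Omar=knave, Ines=knight, Yusuf's claim "Ines is a knave" comes out false where it would need to be true.)
So Yusuf must be a knave, making "Ines is a knave" false. Taking Yusuf=knave, Anika=knave, Ulric=knave, Omar=knave, Ines=knight, each remaining statement checks out:
  Anika (knave): "Ulric and Ines are both knights or both knaves, and also Ines is a knight" — false. ✓
  Ulric (knave): "Omar is the same type as Anika, and also Ulric and Omar are different types" — false. ✓
  Omar (knave): "Omar is the same type as Ines, and Ines is a knave" — false. ✓
  Ines (knight): "Yusuf is a knave" — true. ✓
This is the unique consistent assignment.

Knights: Ines. Knaves: Yusuf, Anika, Ulric, and Omar.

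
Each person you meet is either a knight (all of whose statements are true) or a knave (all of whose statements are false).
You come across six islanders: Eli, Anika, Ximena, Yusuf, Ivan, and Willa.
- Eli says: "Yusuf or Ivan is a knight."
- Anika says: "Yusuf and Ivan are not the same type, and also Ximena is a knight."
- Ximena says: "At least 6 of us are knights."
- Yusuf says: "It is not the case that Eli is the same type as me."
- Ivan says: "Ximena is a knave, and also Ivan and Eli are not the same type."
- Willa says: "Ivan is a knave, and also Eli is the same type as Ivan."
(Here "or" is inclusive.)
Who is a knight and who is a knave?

Eli is a knave, Anika is a knave, Ximena is a knave, Yusuf is a knave, Ivan is a knave, and Willa is a knight.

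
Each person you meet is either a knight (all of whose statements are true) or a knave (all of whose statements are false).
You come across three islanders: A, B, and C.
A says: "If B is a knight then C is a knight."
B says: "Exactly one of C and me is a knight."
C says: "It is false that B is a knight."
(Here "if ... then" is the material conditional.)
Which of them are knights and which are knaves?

Suppose A is a knight. Then A's statement "if B is a knight then C is a knight" would have to be true. Checking the 4 ways to assign the others, none is consistent with every speaker.
(For instance, with B=knight, C=knave, A's claim "if B is a knight then C is a knight" comes out false where it would need to be true.)
So A must be a knave, making "if B is a knight then C is a knight" false. Taking A=knave, B=knight, C=knave, each remaining statement checks out:
  B (knight): "exactly one of C and me is a knight" — true. ✓
  C (knave): "it is false that B is a knight" — false. ✓
This is the unique consistent assignment.

A is a knave, B is a knight, and C is a knave.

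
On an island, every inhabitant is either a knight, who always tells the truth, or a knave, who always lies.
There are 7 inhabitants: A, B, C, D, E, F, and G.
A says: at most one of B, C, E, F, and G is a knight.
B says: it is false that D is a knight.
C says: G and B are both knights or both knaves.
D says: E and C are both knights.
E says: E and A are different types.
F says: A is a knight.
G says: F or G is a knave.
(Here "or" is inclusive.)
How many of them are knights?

3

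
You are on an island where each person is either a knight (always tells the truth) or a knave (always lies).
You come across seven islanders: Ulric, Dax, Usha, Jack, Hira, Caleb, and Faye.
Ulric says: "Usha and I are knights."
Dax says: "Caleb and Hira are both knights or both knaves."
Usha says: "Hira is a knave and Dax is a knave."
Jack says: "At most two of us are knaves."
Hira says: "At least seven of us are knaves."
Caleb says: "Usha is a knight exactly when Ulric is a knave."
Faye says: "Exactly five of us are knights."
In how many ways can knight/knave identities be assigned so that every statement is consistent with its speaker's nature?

2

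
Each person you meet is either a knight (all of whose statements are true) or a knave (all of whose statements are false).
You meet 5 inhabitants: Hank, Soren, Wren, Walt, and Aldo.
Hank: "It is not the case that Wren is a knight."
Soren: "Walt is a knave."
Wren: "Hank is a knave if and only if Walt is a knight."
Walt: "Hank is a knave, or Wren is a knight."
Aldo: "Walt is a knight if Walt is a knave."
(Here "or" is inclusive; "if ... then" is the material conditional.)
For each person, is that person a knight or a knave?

Knights: Wren, Walt, and Aldo. Knaves: Hank and Soren.

Suppose Hank is a knight. Then Hank's statement "it is not the case that Wren is a knight" would have to be true. Checking the 16 ways to assign the others, none is consistent with every speaker.
(For instance, with Soren=knave, Wren=knight, Walt=knight, Aldo=knight, Hank's claim "it is not the case that Wren is a knight" comes out false where it would need to be true.)
So Hank must be a knave, making "it is not the case that Wren is a knight" false. Taking Hank=knave, Soren=knave, Wren=knight, Walt=knight, Aldo=knight, each remaining statement checks out:
  Soren (knave): "Walt is a knave" — false. ✓
  Wren (knight): "Hank is a knave if and only if Walt is a knight" — true. ✓
  Walt (knight): "Hank is a knave, or Wren is a knight" — true. ✓
  Aldo (knight): "Walt is a knight if Walt is a knave" — true. ✓
This is the unique consistent assignment.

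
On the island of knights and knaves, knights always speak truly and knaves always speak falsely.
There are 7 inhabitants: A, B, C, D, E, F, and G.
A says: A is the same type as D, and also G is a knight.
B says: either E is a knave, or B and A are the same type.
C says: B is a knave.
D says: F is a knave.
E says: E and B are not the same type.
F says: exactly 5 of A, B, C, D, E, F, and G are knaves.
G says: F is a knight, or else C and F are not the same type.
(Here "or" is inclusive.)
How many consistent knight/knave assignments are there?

1

Consistent assignments:
  A=knight, B=knave, C=knight, D=knight, E=knight, F=knave, G=knight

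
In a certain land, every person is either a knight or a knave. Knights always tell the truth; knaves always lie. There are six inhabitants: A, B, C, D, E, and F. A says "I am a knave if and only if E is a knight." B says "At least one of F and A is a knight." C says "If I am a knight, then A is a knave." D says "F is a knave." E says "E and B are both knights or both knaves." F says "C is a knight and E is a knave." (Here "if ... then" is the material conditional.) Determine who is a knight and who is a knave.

A is a knave; "I am a knave if and only if E is a knight" is false, as required.
B is a knight; "at least one of F and A is a knight" is true, as required.
Since C is a knight, "if I am a knight, then A is a knave" needs to be true, which holds.
D (knave): "F is a knave" — false. ✓
As a knave, E's statement "E and B are both knights or both knaves" should be false; it is.
F is a knight, and the claim "C is a knight and E is a knave" is indeed true.

A is a knave, B is a knight, C is a knight, D is a knave, E is a knave, and F is a knight.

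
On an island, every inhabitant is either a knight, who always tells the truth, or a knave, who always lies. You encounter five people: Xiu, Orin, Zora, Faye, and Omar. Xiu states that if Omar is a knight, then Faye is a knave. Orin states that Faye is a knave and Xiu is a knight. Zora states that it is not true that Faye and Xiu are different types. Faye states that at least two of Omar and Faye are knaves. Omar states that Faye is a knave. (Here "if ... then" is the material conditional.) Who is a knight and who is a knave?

Xiu is a knight, Orin is a knight, Zora is a knave, Faye is a knave, and Omar is a knight.

Suppose Xiu is a knave. Then Xiu's statement "if Omar is a knight, then Faye is a knave" would have to be false. Checking the 16 ways to assign the others, none is consistent with every speaker.
(For instance, with Orin=knight, Zora=knave, Faye=knave, Omar=knight, Xiu's claim "if Omar is a knight, then Faye is a knave" comes out true where it would need to be false.)
So Xiu must be a knight, making "if Omar is a knight, then Faye is a knave" true. Taking Xiu=knight, Orin=knight, Zora=knave, Faye=knave, Omar=knight, each remaining statement checks out:
  Orin (knight): "Faye is a knave and Xiu is a knight" — true. ✓
  Zora (knave): "it is not true that Faye and Xiu are different types" — false. ✓
  Faye (knave): "at least two of Omar and Faye are knaves" — false. ✓
  Omar (knight): "Faye is a knave" — true. ✓
This is the unique consistent assignment.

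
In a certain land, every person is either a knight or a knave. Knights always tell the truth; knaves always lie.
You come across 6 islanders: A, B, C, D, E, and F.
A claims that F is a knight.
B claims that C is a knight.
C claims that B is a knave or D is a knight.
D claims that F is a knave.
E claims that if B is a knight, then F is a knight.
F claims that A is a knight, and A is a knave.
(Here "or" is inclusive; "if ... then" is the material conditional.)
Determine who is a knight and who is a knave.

A is a knave, B is a knight, C is a knight, D is a knight, E is a knave, and F is a knave.

As a knave, A's statement "F is a knight" should be False; it is.
B (knight): "C is a knight" — True. ✓
C is a knight, and the claim "B is a knave or D is a knight" is indeed True.
D is a knight, so "F is a knave" must be True — and it is.
As a knave, E's statement "if B is a knight, then F is a knight" should be False; it is.
Since F is a knave, "A is a knight, and A is a knave" needs to be False, which holds.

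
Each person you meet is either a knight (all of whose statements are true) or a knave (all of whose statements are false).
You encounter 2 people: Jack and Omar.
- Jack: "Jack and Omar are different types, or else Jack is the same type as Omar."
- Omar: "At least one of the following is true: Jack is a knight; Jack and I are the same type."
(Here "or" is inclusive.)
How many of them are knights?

2

The unique consistent assignment is Jack=knight, Omar=knight.
That has 2 knights.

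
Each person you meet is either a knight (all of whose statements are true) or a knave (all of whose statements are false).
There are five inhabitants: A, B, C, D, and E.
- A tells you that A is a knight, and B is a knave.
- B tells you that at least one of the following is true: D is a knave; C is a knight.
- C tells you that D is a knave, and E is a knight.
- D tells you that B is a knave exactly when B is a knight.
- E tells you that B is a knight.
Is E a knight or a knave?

E is a knight.

Consistent assignments: {A=knave, B=knight, C=knight, D=knave, E=knight}
In every consistent assignment, E is a knight.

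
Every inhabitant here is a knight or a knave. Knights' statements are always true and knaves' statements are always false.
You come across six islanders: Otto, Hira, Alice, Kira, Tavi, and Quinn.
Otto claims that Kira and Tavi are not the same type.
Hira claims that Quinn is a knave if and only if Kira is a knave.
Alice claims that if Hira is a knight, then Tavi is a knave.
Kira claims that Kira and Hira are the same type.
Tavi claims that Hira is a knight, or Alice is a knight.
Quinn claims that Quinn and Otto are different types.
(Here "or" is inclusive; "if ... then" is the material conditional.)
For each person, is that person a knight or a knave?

Knights: Hira, Kira, Tavi, and Quinn. Knaves: Otto and Alice.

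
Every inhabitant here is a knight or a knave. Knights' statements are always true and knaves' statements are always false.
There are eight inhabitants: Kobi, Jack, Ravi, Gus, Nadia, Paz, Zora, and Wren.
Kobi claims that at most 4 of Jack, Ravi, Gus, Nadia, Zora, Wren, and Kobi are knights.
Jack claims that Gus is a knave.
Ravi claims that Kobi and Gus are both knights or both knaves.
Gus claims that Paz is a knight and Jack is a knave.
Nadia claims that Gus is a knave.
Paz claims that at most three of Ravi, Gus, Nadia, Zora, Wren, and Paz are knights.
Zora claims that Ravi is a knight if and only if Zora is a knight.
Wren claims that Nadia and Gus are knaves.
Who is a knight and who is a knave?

Kobi (knight): "at most 4 of Jack, Ravi, Gus, Nadia, Zora, Wren, and Kobi are knights" — true. ✓
Jack (knave): "Gus is a knave" — false. ✓
Since Ravi is a knight, "Kobi and Gus are both knights or both knaves" needs to be true, which holds.
Since Gus is a knight, "Paz is a knight and Jack is a knave" needs to be true, which holds.
Since Nadia is a knave, "Gus is a knave" needs to be false, which holds.
Paz is a knight; "at most three of Ravi, Gus, Nadia, Zora, Wren, and Paz are knights" is true, as required.
Since Zora is a knave, "Ravi is a knight if and only if Zora is a knight" needs to be false, which holds.
Wren is a knave, so "Nadia and Gus are knaves" must be false — and it is.

Kobi is a knight, Jack is a knave, Ravi is a knight, Gus is a knight, Nadia is a knave, Paz is a knight, Zora is a knave, and Wren is a knave.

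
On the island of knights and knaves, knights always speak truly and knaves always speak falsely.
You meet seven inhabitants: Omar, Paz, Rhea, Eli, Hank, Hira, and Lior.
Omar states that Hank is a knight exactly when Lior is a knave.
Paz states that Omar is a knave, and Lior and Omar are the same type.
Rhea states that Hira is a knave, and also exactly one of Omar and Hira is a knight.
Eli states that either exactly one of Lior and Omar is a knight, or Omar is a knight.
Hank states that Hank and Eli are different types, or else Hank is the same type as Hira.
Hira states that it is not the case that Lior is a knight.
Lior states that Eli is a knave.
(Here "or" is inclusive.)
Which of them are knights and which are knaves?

Omar is a knight, Paz is a knave, Rhea is a knave, Eli is a knight, Hank is a knight, Hira is a knight, and Lior is a knave.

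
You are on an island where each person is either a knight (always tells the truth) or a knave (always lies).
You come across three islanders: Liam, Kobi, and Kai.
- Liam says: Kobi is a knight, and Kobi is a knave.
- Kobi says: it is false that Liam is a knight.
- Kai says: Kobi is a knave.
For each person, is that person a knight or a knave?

Liam is a knave, and the claim "Kobi is a knight, and Kobi is a knave" is indeed False.
As a knight, Kobi's statement "it is false that Liam is a knight" should be true; it is.
Kai (knave): "Kobi is a knave" — False. ✓

Liam is a knave, Kobi is a knight, and Kai is a knave.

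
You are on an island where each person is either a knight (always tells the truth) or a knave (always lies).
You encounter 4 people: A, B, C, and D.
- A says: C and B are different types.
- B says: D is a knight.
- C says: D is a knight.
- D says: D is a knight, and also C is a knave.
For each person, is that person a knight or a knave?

A is a knave, B is a knave, C is a knave, and D is a knave.

As a knave, A's statement "C and B are different types" should be False; it is.
As a knave, B's statement "D is a knight" should be False; it is.
C is a knave; "D is a knight" is False, as required.
As a knave, D's statement "D is a knight, and also C is a knave" should be False; it is.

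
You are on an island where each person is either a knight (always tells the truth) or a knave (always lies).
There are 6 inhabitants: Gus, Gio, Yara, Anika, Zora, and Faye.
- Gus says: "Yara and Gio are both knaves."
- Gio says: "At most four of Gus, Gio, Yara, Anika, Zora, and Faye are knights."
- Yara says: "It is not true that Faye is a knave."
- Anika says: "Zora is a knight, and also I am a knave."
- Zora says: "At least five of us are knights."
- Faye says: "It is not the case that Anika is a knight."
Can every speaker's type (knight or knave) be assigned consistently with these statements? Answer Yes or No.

One consistent assignment: Gus=knave, Gio=knight, Yara=knight, Anika=knave, Zora=knave, Faye=knight.

Yes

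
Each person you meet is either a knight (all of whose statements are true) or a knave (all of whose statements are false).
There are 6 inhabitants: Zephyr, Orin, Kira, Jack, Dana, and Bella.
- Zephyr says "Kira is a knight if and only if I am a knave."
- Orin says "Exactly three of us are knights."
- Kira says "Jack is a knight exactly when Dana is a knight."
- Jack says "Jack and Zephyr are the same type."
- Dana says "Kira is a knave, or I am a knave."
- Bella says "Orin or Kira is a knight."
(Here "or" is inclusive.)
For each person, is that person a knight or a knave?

Knights: Zephyr and Dana. Knaves: Orin, Kira, Jack, and Bella.

Zephyr (knight): "Kira is a knight if and only if I am a knave" — True. ✓
Orin (knave): "exactly three of us are knights" — false. ✓
Kira is a knave; "Jack is a knight exactly when Dana is a knight" is false, as required.
Jack is a knave, and the claim "Jack and Zephyr are the same type" is indeed false.
Since Dana is a knight, "Kira is a knave, or I am a knave" needs to be True, which holds.
Bella is a knave, so "Orin or Kira is a knight" must be false — and it is.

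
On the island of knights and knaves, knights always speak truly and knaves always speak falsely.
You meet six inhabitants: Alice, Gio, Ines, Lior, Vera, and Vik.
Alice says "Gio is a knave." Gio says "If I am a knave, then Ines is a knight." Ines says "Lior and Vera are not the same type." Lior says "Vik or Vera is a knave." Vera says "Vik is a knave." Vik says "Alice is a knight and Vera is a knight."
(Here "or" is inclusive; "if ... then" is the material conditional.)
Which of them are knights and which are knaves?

Alice is a knave, and the claim "Gio is a knave" is indeed False.
Gio is a knight, so "if I am a knave, then Ines is a knight" must be true — and it is.
Ines (knave): "Lior and Vera are not the same type" — False. ✓
Since Lior is a knight, "Vik or Vera is a knave" needs to be true, which holds.
As a knight, Vera's statement "Vik is a knave" should be true; it is.
As a knave, Vik's statement "Alice is a knight and Vera is a knight" should be False; it is.

Alice is a knave, Gio is a knight, Ines is a knave, Lior is a knight, Vera is a knight, and Vik is a knave.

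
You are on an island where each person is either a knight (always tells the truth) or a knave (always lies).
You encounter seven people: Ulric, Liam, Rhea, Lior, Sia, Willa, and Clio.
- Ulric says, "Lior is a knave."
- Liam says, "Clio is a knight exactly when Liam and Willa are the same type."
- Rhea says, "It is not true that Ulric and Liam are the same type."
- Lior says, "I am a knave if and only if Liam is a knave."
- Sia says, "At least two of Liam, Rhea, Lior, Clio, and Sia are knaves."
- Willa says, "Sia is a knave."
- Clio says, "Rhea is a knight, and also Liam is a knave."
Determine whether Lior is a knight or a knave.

Lior is a knave.

Consistent assignments: {Ulric=knight, Liam=knight, Rhea=knave, Lior=knave, Sia=knight, Willa=knave, Clio=knave}
In every consistent assignment, Lior is a knave.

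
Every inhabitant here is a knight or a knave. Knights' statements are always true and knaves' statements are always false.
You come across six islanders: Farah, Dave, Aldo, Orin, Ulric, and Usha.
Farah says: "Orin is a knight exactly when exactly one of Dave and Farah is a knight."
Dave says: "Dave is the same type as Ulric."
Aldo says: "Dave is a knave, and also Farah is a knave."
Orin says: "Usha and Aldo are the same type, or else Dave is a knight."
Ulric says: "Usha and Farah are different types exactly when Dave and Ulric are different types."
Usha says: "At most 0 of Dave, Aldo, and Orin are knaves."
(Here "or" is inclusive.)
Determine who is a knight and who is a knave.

Farah is a knight, so "Orin is a knight exactly when exactly one of Dave and Farah is a knight" must be true — and it is.
Dave (knave): "Dave is the same type as Ulric" — False. ✓
Since Aldo is a knave, "Dave is a knave, and also Farah is a knave" needs to be False, which holds.
As a knight, Orin's statement "Usha and Aldo are the same type, or else Dave is a knight" should be true; it is.
Ulric is a knight, and the claim "Usha and Farah are different types exactly when Dave and Ulric are different types" is indeed true.
Since Usha is a knave, "at most 0 of Dave, Aldo, and Orin are knaves" needs to be False, which holds.

Knights: Farah, Orin, and Ulric. Knaves: Dave, Aldo, and Usha.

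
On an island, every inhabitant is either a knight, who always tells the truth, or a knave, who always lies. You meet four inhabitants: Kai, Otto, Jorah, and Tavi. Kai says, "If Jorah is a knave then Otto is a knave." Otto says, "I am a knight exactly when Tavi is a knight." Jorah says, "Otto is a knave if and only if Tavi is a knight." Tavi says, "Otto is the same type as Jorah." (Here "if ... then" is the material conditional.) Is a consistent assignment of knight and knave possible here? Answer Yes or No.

Checking all 16 assignments, each has at least one speaker whose statement's truth value contradicts their type.

No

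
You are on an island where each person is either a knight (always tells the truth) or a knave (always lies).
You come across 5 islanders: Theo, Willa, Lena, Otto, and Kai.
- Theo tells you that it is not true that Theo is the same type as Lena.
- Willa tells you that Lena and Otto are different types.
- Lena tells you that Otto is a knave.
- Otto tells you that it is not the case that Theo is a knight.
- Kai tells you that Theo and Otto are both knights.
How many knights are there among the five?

2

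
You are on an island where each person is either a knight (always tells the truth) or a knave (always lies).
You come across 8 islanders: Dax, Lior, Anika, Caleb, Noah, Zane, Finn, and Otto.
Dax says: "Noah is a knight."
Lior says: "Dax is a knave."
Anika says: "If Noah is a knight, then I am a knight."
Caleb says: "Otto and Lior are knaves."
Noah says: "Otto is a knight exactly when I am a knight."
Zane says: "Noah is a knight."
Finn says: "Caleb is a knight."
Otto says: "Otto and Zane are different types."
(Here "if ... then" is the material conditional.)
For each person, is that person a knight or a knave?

Dax is a knave, Lior is a knight, Anika is a knight, Caleb is a knave, Noah is a knave, Zane is a knave, Finn is a knave, and Otto is a knight.

Since Dax is a knave, "Noah is a knight" needs to be false, which holds.
Lior is a knight, so "Dax is a knave" must be true — and it is.
Anika is a knight, so "if Noah is a knight, then I am a knight" must be true — and it is.
Caleb is a knave, and the claim "Otto and Lior are knaves" is indeed false.
As a knave, Noah's statement "Otto is a knight exactly when I am a knight" should be false; it is.
As a knave, Zane's statement "Noah is a knight" should be false; it is.
Finn is a knave, so "Caleb is a knight" must be false — and it is.
As a knight, Otto's statement "Otto and Zane are different types" should be true; it is.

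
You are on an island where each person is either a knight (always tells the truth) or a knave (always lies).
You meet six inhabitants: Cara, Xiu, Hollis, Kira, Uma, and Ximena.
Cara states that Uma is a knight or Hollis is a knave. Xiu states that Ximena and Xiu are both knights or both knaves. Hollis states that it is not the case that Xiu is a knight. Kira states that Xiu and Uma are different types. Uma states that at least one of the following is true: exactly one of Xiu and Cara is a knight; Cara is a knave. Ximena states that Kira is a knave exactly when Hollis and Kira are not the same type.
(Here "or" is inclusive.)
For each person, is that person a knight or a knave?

Knights: Cara, Hollis, Kira, Uma, and Ximena. Knaves: Xiu.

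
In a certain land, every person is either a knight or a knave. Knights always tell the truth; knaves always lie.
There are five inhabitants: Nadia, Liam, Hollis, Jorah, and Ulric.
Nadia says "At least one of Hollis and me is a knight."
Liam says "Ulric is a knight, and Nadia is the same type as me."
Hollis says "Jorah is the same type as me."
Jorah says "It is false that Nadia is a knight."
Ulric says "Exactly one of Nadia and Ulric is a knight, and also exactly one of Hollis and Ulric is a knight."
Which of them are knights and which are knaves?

Suppose Nadia is a knight. Then Nadia's statement "at least one of Hollis and me is a knight" would have to be true. Checking the 16 ways to assign the others, none is consistent with every speaker.
(For instance, with Liam=knave, Hollis=knave, Jorah=knight, Ulric=knave, Jorah's claim "it is false that Nadia is a knight" comes out false where it would need to be true.)
So Nadia must be a knave, making "at least one of Hollis and me is a knight" false. Taking Nadia=knave, Liam=knave, Hollis=knave, Jorah=knight, Ulric=knave, each remaining statement checks out:
  Liam (knave): "Ulric is a knight, and Nadia is the same type as me" — false. ✓
  Hollis (knave): "Jorah is the same type as me" — false. ✓
  Jorah (knight): "it is false that Nadia is a knight" — true. ✓
  Ulric (knave): "exactly one of Nadia and Ulric is a knight, and also exactly one of Hollis and Ulric is a knight" — false. ✓
This is the unique consistent assignment.

Nadia is a knave, Liam is a knave, Hollis is a knave, Jorah is a knight, and Ulric is a knave.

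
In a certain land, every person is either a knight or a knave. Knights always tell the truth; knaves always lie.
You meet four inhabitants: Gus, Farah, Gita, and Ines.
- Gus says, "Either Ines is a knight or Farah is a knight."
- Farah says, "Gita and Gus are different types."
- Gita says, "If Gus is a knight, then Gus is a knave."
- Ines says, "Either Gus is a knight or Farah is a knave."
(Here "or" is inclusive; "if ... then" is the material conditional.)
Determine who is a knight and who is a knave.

Gus is a knight, Farah is a knight, Gita is a knave, and Ines is a knight.

Suppose Gus is a knave. Then Gus's statement "either Ines is a knight or Farah is a knight" would have to be false. Checking the 8 ways to assign the others, none is consistent with every speaker.
(For instance, with Farah=knight, Gita=knave, Ines=knight, Gus's claim "either Ines is a knight or Farah is a knight" comes out true where it would need to be false.)
So Gus must be a knight, making "either Ines is a knight or Farah is a knight" true. Taking Gus=knight, Farah=knight, Gita=knave, Ines=knight, each remaining statement checks out:
  Farah (knight): "Gita and Gus are different types" — true. ✓
  Gita (knave): "if Gus is a knight, then Gus is a knave" — false. ✓
  Ines (knight): "either Gus is a knight or Farah is a knave" — true. ✓
This is the unique consistent assignment.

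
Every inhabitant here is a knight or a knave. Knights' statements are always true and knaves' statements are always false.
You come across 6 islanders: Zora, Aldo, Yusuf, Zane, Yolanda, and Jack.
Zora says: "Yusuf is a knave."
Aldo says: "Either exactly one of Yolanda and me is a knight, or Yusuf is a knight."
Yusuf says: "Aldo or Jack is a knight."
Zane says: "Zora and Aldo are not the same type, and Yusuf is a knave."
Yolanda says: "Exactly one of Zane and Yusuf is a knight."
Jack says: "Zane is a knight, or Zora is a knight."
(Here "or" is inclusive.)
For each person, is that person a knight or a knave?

Zora is a knave, and the claim "Yusuf is a knave" is indeed false.
Aldo is a knight, and the claim "either exactly one of Yolanda and me is a knight, or Yusuf is a knight" is indeed true.
Since Yusuf is a knight, "Aldo or Jack is a knight" needs to be true, which holds.
Zane is a knave, and the claim "Zora and Aldo are not the same type, and Yusuf is a knave" is indeed false.
Yolanda is a knight, and the claim "exactly one of Zane and Yusuf is a knight" is indeed true.
Jack is a knave, and the claim "Zane is a knight, or Zora is a knight" is indeed false.

Zora is a knave, Aldo is a knight, Yusuf is a knight, Zane is a knave, Yolanda is a knight, and Jack is a knave.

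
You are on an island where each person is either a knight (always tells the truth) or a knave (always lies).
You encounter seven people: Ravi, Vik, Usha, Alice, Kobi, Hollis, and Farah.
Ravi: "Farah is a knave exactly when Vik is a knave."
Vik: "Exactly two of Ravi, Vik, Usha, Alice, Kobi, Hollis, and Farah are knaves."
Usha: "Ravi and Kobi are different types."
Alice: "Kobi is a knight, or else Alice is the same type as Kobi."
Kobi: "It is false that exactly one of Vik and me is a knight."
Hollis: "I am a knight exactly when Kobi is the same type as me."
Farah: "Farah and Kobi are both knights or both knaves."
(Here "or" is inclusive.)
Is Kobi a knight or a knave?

Kobi is a knight.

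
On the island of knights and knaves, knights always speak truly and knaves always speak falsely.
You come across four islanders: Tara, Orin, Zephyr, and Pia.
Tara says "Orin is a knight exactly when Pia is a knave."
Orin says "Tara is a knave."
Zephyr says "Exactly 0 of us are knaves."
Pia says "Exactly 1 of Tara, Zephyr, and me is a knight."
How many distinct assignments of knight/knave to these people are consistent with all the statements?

1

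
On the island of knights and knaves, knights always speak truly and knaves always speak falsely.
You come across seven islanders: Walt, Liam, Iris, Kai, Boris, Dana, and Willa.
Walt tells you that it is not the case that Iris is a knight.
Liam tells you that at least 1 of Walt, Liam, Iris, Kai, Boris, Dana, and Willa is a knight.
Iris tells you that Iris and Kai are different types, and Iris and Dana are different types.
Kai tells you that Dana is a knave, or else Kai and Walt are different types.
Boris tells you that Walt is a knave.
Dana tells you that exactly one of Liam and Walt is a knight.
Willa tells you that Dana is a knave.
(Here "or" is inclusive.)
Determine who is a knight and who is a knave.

Since Walt is a knight, "it is not the case that Iris is a knight" needs to be True, which holds.
Liam (knight): "at least 1 of Walt, Liam, Iris, Kai, Boris, Dana, and Willa is a knight" — True. ✓
Iris is a knave, so "Iris and Kai are different types, and Iris and Dana are different types" must be false — and it is.
As a knight, Kai's statement "Dana is a knave, or else Kai and Walt are different types" should be True; it is.
Boris is a knave, and the claim "Walt is a knave" is indeed false.
Since Dana is a knave, "exactly one of Liam and Walt is a knight" needs to be false, which holds.
Since Willa is a knight, "Dana is a knave" needs to be True, which holds.

Walt is a knight, Liam is a knight, Iris is a knave, Kai is a knight, Boris is a knave, Dana is a knave, and Willa is a knight.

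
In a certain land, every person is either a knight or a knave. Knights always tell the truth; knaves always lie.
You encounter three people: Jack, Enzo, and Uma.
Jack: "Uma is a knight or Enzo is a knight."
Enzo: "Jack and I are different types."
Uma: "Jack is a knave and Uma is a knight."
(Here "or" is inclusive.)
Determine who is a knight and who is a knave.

As a knave, Jack's statement "Uma is a knight or Enzo is a knight" should be false; it is.
Enzo is a knave; "Jack and I are different types" is false, as required.
Uma is a knave; "Jack is a knave and Uma is a knight" is false, as required.

Jack is a knave, Enzo is a knave, and Uma is a knave.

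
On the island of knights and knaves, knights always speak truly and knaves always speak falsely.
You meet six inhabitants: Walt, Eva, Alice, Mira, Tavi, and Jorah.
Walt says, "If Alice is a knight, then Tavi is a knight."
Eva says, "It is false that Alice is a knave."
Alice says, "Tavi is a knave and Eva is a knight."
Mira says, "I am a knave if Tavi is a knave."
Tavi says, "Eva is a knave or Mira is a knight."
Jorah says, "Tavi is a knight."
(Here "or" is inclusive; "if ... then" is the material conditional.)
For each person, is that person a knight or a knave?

Walt is a knight, Eva is a knave, Alice is a knave, Mira is a knight, Tavi is a knight, and Jorah is a knight.

Walt is a knight; "if Alice is a knight, then Tavi is a knight" is true, as required.
Eva is a knave, so "it is false that Alice is a knave" must be False — and it is.
Alice is a knave, so "Tavi is a knave and Eva is a knight" must be False — and it is.
Mira is a knight, and the claim "I am a knave if Tavi is a knave" is indeed true.
Tavi is a knight; "Eva is a knave or Mira is a knight" is true, as required.
As a knight, Jorah's statement "Tavi is a knight" should be true; it is.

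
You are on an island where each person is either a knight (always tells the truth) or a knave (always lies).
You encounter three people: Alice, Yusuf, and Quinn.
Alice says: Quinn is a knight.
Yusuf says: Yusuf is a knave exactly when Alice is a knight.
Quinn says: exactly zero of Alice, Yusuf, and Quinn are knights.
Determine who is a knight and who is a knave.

Since Alice is a knave, "Quinn is a knight" needs to be False, which holds.
As a knight, Yusuf's statement "Yusuf is a knave exactly when Alice is a knight" should be true; it is.
Quinn (knave): "exactly zero of Alice, Yusuf, and Quinn are knights" — False. ✓

Knights: Yusuf. Knaves: Alice and Quinn.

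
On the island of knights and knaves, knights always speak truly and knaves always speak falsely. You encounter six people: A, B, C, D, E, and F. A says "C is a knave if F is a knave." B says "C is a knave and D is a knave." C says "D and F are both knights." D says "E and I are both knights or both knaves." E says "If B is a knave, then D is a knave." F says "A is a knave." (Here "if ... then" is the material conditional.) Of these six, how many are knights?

3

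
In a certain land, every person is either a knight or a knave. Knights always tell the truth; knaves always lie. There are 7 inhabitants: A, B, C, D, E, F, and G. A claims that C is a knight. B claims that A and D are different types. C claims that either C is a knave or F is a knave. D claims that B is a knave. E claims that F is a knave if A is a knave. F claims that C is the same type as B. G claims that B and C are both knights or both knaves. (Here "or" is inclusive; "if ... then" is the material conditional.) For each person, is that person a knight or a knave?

A is a knight, B is a knave, C is a knight, D is a knight, E is a knight, F is a knave, and G is a knave.

A is a knight, and the claim "C is a knight" is indeed true.
As a knave, B's statement "A and D are different types" should be False; it is.
Since C is a knight, "either C is a knave or F is a knave" needs to be true, which holds.
D is a knight, so "B is a knave" must be true — and it is.
E is a knight; "F is a knave if A is a knave" is true, as required.
F is a knave, and the claim "C is the same type as B" is indeed False.
Since G is a knave, "B and C are both knights or both knaves" needs to be False, which holds.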